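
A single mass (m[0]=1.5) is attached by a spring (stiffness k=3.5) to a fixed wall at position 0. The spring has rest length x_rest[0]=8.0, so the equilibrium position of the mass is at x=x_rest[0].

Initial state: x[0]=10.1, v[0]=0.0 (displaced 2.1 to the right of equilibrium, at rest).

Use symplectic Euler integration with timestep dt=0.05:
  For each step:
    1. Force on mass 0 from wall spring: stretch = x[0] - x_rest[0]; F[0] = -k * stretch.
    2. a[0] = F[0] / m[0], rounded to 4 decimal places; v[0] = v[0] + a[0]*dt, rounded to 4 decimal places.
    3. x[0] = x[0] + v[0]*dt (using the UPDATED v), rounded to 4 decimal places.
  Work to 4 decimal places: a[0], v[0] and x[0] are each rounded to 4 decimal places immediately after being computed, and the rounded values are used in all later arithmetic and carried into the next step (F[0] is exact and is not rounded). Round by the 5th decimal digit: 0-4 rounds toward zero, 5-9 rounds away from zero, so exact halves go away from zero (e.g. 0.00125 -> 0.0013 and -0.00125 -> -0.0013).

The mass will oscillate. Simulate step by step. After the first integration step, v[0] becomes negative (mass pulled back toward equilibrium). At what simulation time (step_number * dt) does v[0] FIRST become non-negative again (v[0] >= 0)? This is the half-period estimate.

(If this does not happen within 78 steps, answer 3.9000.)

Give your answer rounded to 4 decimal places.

Answer: 2.1000

Derivation:
Step 0: x=[10.1000] v=[0.0000]
Step 1: x=[10.0878] v=[-0.2450]
Step 2: x=[10.0634] v=[-0.4886]
Step 3: x=[10.0269] v=[-0.7293]
Step 4: x=[9.9786] v=[-0.9658]
Step 5: x=[9.9188] v=[-1.1966]
Step 6: x=[9.8478] v=[-1.4205]
Step 7: x=[9.7660] v=[-1.6361]
Step 8: x=[9.6739] v=[-1.8421]
Step 9: x=[9.5720] v=[-2.0374]
Step 10: x=[9.4610] v=[-2.2208]
Step 11: x=[9.3414] v=[-2.3913]
Step 12: x=[9.2140] v=[-2.5478]
Step 13: x=[9.0795] v=[-2.6894]
Step 14: x=[8.9387] v=[-2.8153]
Step 15: x=[8.7925] v=[-2.9248]
Step 16: x=[8.6416] v=[-3.0173]
Step 17: x=[8.4870] v=[-3.0922]
Step 18: x=[8.3296] v=[-3.1490]
Step 19: x=[8.1702] v=[-3.1875]
Step 20: x=[8.0098] v=[-3.2074]
Step 21: x=[7.8494] v=[-3.2085]
Step 22: x=[7.6899] v=[-3.1909]
Step 23: x=[7.5322] v=[-3.1547]
Step 24: x=[7.3772] v=[-3.1001]
Step 25: x=[7.2258] v=[-3.0274]
Step 26: x=[7.0789] v=[-2.9371]
Step 27: x=[6.9374] v=[-2.8296]
Step 28: x=[6.8021] v=[-2.7056]
Step 29: x=[6.6738] v=[-2.5658]
Step 30: x=[6.5532] v=[-2.4111]
Step 31: x=[6.4411] v=[-2.2423]
Step 32: x=[6.3381] v=[-2.0604]
Step 33: x=[6.2448] v=[-1.8665]
Step 34: x=[6.1617] v=[-1.6617]
Step 35: x=[6.0893] v=[-1.4472]
Step 36: x=[6.0281] v=[-1.2243]
Step 37: x=[5.9784] v=[-0.9942]
Step 38: x=[5.9405] v=[-0.7583]
Step 39: x=[5.9146] v=[-0.5180]
Step 40: x=[5.9009] v=[-0.2747]
Step 41: x=[5.8994] v=[-0.0298]
Step 42: x=[5.9102] v=[0.2153]
First v>=0 after going negative at step 42, time=2.1000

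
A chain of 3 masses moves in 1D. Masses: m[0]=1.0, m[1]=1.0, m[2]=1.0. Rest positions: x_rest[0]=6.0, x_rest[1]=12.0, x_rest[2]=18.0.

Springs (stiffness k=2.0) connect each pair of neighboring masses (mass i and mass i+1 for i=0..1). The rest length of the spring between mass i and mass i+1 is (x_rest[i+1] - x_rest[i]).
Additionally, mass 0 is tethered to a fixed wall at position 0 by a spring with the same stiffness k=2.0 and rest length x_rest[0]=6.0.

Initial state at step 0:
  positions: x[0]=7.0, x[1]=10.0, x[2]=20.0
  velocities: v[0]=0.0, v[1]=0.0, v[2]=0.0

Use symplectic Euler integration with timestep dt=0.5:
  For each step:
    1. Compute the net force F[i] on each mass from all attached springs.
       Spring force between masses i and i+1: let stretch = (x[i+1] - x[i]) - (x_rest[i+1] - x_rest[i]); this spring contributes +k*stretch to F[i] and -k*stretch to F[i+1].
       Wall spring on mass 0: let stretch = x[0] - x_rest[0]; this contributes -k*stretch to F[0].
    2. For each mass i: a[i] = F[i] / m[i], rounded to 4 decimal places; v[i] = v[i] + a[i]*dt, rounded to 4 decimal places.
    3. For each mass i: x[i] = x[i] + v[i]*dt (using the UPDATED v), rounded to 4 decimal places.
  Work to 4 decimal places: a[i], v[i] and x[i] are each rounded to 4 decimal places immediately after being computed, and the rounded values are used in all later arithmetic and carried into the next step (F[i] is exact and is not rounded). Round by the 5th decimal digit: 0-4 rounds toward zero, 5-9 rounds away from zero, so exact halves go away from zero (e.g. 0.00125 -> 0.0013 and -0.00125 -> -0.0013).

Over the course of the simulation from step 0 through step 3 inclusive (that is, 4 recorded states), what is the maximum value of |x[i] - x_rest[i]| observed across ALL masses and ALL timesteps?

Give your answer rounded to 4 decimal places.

Answer: 3.0000

Derivation:
Step 0: x=[7.0000 10.0000 20.0000] v=[0.0000 0.0000 0.0000]
Step 1: x=[5.0000 13.5000 18.0000] v=[-4.0000 7.0000 -4.0000]
Step 2: x=[4.7500 15.0000 16.7500] v=[-0.5000 3.0000 -2.5000]
Step 3: x=[7.2500 12.2500 17.6250] v=[5.0000 -5.5000 1.7500]
Max displacement = 3.0000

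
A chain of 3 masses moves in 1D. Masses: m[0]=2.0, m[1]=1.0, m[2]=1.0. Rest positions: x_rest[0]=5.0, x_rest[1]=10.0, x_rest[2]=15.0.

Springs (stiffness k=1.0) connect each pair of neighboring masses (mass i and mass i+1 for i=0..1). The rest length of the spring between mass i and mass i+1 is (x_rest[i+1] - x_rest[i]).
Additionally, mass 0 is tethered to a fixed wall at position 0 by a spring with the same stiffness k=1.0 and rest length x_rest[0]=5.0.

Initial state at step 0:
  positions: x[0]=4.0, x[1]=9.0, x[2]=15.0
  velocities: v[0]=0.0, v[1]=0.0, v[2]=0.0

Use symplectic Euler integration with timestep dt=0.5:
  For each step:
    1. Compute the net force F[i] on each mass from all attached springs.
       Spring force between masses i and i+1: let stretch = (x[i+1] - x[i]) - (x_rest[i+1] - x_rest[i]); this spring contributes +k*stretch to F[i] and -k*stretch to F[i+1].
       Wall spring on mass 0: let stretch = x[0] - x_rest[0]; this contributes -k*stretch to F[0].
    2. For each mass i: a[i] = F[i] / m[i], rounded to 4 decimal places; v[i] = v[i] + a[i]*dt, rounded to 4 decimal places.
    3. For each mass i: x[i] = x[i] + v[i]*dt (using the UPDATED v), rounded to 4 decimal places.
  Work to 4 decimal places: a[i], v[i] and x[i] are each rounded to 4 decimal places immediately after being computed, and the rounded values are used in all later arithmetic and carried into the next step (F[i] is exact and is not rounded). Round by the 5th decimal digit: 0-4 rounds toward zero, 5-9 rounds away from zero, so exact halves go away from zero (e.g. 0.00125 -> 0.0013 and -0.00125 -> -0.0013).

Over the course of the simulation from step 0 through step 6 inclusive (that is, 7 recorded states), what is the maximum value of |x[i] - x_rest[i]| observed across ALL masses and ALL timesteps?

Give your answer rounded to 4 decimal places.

Answer: 1.0722

Derivation:
Step 0: x=[4.0000 9.0000 15.0000] v=[0.0000 0.0000 0.0000]
Step 1: x=[4.1250 9.2500 14.7500] v=[0.2500 0.5000 -0.5000]
Step 2: x=[4.3750 9.5938 14.3750] v=[0.5000 0.6875 -0.7500]
Step 3: x=[4.7305 9.8282 14.0547] v=[0.7110 0.4687 -0.6406]
Step 4: x=[5.1319 9.8448 13.9278] v=[0.8028 0.0331 -0.2539]
Step 5: x=[5.4810 9.7039 14.0301] v=[0.6981 -0.2819 0.2046]
Step 6: x=[5.6728 9.5888 14.3009] v=[0.3836 -0.2303 0.5415]
Max displacement = 1.0722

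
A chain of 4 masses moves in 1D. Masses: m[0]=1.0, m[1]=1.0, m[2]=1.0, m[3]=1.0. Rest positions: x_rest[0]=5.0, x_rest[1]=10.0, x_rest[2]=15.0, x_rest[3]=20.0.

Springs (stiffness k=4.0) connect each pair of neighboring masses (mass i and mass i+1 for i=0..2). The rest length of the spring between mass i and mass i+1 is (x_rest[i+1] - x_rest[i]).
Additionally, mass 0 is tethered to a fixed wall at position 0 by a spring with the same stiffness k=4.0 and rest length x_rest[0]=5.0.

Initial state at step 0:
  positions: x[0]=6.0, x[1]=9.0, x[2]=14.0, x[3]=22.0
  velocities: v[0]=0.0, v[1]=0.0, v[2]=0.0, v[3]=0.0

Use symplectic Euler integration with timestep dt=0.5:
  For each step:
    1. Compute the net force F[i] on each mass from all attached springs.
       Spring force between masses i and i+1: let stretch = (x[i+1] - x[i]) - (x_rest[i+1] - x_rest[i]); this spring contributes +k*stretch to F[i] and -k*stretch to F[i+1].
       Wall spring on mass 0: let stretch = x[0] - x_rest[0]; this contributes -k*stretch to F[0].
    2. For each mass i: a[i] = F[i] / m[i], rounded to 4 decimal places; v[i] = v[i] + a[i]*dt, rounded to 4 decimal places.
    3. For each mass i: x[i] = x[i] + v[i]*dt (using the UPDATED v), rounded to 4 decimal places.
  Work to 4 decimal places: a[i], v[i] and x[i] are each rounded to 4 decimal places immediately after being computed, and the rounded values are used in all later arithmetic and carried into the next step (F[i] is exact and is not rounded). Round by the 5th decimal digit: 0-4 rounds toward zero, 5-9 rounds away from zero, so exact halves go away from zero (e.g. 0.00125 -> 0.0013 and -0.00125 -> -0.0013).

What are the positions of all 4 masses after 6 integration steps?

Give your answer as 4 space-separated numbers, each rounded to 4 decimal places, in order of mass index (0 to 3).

Step 0: x=[6.0000 9.0000 14.0000 22.0000] v=[0.0000 0.0000 0.0000 0.0000]
Step 1: x=[3.0000 11.0000 17.0000 19.0000] v=[-6.0000 4.0000 6.0000 -6.0000]
Step 2: x=[5.0000 11.0000 16.0000 19.0000] v=[4.0000 0.0000 -2.0000 0.0000]
Step 3: x=[8.0000 10.0000 13.0000 21.0000] v=[6.0000 -2.0000 -6.0000 4.0000]
Step 4: x=[5.0000 10.0000 15.0000 20.0000] v=[-6.0000 0.0000 4.0000 -2.0000]
Step 5: x=[2.0000 10.0000 17.0000 19.0000] v=[-6.0000 0.0000 4.0000 -2.0000]
Step 6: x=[5.0000 9.0000 14.0000 21.0000] v=[6.0000 -2.0000 -6.0000 4.0000]

Answer: 5.0000 9.0000 14.0000 21.0000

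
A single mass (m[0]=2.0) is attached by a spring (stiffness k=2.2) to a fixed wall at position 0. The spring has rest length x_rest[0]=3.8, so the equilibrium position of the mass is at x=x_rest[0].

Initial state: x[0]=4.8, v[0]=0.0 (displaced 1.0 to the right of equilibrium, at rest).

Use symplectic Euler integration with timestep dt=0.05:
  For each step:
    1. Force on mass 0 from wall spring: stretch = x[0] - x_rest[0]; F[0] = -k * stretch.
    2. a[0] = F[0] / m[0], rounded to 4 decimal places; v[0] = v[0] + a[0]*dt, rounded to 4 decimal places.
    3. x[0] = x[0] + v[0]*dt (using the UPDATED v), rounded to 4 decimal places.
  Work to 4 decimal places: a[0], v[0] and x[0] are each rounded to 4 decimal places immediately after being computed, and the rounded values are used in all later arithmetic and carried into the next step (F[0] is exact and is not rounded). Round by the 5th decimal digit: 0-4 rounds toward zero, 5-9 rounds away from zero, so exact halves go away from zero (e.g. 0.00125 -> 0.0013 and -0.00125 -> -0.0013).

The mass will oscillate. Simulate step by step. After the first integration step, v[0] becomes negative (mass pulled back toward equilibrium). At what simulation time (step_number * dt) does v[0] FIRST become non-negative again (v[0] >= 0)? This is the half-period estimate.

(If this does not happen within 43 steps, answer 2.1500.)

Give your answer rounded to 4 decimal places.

Step 0: x=[4.8000] v=[0.0000]
Step 1: x=[4.7973] v=[-0.0550]
Step 2: x=[4.7918] v=[-0.1099]
Step 3: x=[4.7836] v=[-0.1645]
Step 4: x=[4.7727] v=[-0.2186]
Step 5: x=[4.7591] v=[-0.2721]
Step 6: x=[4.7429] v=[-0.3249]
Step 7: x=[4.7241] v=[-0.3768]
Step 8: x=[4.7027] v=[-0.4276]
Step 9: x=[4.6788] v=[-0.4773]
Step 10: x=[4.6525] v=[-0.5256]
Step 11: x=[4.6239] v=[-0.5725]
Step 12: x=[4.5930] v=[-0.6178]
Step 13: x=[4.5599] v=[-0.6614]
Step 14: x=[4.5247] v=[-0.7032]
Step 15: x=[4.4875] v=[-0.7431]
Step 16: x=[4.4485] v=[-0.7809]
Step 17: x=[4.4077] v=[-0.8166]
Step 18: x=[4.3652] v=[-0.8500]
Step 19: x=[4.3211] v=[-0.8811]
Step 20: x=[4.2756] v=[-0.9098]
Step 21: x=[4.2288] v=[-0.9360]
Step 22: x=[4.1808] v=[-0.9596]
Step 23: x=[4.1318] v=[-0.9805]
Step 24: x=[4.0819] v=[-0.9988]
Step 25: x=[4.0312] v=[-1.0143]
Step 26: x=[3.9799] v=[-1.0270]
Step 27: x=[3.9281] v=[-1.0369]
Step 28: x=[3.8759] v=[-1.0439]
Step 29: x=[3.8235] v=[-1.0481]
Step 30: x=[3.7710] v=[-1.0494]
Step 31: x=[3.7186] v=[-1.0478]
Step 32: x=[3.6664] v=[-1.0433]
Step 33: x=[3.6146] v=[-1.0360]
Step 34: x=[3.5633] v=[-1.0258]
Step 35: x=[3.5127] v=[-1.0128]
Step 36: x=[3.4629] v=[-0.9970]
Step 37: x=[3.4140] v=[-0.9785]
Step 38: x=[3.3661] v=[-0.9573]
Step 39: x=[3.3194] v=[-0.9334]
Step 40: x=[3.2741] v=[-0.9070]
Step 41: x=[3.2302] v=[-0.8781]
Step 42: x=[3.1879] v=[-0.8468]
Step 43: x=[3.1472] v=[-0.8131]
v[0] did not become non-negative within 43 steps; using fallback time=2.1500

Answer: 2.1500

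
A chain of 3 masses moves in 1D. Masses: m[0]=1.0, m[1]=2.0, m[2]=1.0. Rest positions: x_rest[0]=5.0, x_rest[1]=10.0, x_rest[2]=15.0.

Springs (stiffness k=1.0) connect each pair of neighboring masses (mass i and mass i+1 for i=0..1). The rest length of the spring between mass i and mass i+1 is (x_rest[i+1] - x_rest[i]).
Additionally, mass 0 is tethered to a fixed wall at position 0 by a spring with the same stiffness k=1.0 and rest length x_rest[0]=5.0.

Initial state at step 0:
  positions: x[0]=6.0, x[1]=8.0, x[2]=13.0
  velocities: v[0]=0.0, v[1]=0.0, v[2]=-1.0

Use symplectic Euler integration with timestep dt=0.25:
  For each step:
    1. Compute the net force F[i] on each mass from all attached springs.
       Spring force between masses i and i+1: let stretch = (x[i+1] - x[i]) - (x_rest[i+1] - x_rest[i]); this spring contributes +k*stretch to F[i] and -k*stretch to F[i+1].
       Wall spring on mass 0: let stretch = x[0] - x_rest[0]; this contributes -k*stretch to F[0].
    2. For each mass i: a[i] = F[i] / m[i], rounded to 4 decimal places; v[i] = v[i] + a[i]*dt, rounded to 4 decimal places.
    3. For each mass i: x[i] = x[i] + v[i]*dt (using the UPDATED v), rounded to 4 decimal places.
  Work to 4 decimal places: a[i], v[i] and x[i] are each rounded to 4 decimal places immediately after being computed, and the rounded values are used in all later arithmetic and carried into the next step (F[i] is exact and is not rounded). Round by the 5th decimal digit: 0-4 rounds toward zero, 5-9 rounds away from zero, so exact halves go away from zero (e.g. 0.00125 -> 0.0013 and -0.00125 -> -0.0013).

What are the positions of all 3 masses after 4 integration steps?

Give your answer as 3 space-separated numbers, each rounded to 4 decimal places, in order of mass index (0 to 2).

Answer: 4.0162 8.6751 12.2272

Derivation:
Step 0: x=[6.0000 8.0000 13.0000] v=[0.0000 0.0000 -1.0000]
Step 1: x=[5.7500 8.0938 12.7500] v=[-1.0000 0.3750 -1.0000]
Step 2: x=[5.2871 8.2598 12.5215] v=[-1.8516 0.6641 -0.9141]
Step 3: x=[4.6796 8.4661 12.3391] v=[-2.4302 0.8252 -0.7295]
Step 4: x=[4.0162 8.6751 12.2272] v=[-2.6535 0.8360 -0.4478]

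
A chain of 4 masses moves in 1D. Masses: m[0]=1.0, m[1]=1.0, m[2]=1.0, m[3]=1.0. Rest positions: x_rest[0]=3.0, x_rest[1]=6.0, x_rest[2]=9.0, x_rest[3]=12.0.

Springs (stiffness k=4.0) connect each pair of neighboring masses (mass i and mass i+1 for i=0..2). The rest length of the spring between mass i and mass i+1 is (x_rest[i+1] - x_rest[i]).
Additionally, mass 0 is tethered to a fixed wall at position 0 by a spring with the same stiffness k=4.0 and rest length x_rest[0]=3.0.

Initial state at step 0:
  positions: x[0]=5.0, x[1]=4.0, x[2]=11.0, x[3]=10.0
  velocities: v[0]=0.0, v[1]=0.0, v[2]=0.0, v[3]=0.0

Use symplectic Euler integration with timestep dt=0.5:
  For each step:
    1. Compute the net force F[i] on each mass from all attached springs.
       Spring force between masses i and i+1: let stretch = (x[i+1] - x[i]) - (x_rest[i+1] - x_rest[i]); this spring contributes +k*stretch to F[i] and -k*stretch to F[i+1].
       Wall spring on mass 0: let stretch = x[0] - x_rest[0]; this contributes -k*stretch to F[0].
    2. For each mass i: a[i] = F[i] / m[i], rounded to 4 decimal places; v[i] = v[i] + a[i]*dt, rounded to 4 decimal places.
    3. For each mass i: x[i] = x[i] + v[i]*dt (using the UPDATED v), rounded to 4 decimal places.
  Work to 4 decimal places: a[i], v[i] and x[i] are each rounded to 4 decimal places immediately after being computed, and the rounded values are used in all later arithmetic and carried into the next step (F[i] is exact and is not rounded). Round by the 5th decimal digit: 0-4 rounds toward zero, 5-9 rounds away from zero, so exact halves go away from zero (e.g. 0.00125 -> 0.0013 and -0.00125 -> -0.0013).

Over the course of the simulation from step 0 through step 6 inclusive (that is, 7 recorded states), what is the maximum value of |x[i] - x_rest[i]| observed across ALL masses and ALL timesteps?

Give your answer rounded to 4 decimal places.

Answer: 8.0000

Derivation:
Step 0: x=[5.0000 4.0000 11.0000 10.0000] v=[0.0000 0.0000 0.0000 0.0000]
Step 1: x=[-1.0000 12.0000 3.0000 14.0000] v=[-12.0000 16.0000 -16.0000 8.0000]
Step 2: x=[7.0000 -2.0000 15.0000 10.0000] v=[16.0000 -28.0000 24.0000 -8.0000]
Step 3: x=[-1.0000 10.0000 5.0000 14.0000] v=[-16.0000 24.0000 -20.0000 8.0000]
Step 4: x=[3.0000 6.0000 9.0000 12.0000] v=[8.0000 -8.0000 8.0000 -4.0000]
Step 5: x=[7.0000 2.0000 13.0000 10.0000] v=[8.0000 -8.0000 8.0000 -4.0000]
Step 6: x=[-1.0000 14.0000 3.0000 14.0000] v=[-16.0000 24.0000 -20.0000 8.0000]
Max displacement = 8.0000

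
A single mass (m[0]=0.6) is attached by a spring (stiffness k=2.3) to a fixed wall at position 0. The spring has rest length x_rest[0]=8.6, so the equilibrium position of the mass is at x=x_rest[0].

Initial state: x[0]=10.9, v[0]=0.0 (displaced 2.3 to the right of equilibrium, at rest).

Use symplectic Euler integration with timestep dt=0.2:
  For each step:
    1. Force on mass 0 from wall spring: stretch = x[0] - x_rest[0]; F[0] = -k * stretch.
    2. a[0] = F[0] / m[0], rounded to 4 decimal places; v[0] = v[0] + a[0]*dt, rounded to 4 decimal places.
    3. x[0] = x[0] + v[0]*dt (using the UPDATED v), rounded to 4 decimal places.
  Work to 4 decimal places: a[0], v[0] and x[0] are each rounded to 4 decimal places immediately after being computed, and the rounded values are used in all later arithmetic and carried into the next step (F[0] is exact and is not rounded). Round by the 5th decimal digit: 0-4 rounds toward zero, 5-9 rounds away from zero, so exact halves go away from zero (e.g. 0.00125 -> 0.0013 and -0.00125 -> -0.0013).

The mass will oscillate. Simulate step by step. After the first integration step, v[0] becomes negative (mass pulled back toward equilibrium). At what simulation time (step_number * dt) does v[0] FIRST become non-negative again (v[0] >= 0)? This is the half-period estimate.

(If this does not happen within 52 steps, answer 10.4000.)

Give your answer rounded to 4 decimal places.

Step 0: x=[10.9000] v=[0.0000]
Step 1: x=[10.5473] v=[-1.7633]
Step 2: x=[9.8961] v=[-3.2562]
Step 3: x=[9.0461] v=[-4.2499]
Step 4: x=[8.1277] v=[-4.5919]
Step 5: x=[7.2817] v=[-4.2298]
Step 6: x=[6.6379] v=[-3.2191]
Step 7: x=[6.2949] v=[-1.7148]
Step 8: x=[6.3054] v=[0.0524]
First v>=0 after going negative at step 8, time=1.6000

Answer: 1.6000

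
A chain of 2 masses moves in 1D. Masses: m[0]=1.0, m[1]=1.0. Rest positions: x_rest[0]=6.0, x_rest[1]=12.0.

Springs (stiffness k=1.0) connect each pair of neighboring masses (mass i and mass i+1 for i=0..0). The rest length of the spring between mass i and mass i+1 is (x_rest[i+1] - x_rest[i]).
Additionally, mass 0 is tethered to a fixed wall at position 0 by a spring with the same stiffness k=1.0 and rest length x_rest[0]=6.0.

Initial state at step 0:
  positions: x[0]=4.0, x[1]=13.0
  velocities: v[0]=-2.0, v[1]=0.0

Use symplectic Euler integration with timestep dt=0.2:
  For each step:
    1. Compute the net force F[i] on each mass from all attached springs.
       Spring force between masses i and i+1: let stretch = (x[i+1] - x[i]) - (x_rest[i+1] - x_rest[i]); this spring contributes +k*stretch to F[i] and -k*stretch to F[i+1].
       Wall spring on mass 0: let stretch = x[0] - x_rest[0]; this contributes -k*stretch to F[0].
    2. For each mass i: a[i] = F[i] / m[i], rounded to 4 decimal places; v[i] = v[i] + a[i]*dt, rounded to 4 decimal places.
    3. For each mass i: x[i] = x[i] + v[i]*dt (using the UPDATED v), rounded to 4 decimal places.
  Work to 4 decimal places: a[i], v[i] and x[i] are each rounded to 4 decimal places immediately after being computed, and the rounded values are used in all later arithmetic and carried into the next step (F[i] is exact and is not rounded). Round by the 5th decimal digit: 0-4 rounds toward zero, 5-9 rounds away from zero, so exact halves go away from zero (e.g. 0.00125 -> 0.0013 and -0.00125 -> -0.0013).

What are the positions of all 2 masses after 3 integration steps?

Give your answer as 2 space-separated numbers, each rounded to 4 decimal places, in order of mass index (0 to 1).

Answer: 4.0230 12.2806

Derivation:
Step 0: x=[4.0000 13.0000] v=[-2.0000 0.0000]
Step 1: x=[3.8000 12.8800] v=[-1.0000 -0.6000]
Step 2: x=[3.8112 12.6368] v=[0.0560 -1.2160]
Step 3: x=[4.0230 12.2806] v=[1.0589 -1.7811]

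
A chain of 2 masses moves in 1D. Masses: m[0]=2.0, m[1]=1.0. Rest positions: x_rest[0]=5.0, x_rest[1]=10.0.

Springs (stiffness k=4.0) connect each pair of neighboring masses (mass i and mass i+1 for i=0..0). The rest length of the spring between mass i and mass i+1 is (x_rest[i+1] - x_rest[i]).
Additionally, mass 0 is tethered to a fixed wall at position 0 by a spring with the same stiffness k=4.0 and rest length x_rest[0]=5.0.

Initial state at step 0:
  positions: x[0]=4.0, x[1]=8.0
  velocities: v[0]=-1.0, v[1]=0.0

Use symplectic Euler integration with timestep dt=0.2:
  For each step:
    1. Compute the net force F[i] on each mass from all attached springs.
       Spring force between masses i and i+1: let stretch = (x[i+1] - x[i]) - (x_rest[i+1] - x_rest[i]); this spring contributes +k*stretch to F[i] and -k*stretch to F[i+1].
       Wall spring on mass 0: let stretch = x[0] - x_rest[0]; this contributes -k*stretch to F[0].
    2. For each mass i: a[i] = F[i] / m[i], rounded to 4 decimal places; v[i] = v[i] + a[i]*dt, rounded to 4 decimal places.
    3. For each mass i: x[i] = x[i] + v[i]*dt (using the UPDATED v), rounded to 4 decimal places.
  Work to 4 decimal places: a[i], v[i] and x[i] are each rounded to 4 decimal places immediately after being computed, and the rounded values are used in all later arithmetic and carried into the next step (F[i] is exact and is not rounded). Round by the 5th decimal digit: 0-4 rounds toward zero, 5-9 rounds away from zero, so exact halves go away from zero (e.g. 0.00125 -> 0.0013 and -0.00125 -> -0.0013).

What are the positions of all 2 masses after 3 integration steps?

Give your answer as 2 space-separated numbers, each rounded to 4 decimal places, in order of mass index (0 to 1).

Step 0: x=[4.0000 8.0000] v=[-1.0000 0.0000]
Step 1: x=[3.8000 8.1600] v=[-1.0000 0.8000]
Step 2: x=[3.6448 8.4224] v=[-0.7760 1.3120]
Step 3: x=[3.5802 8.7204] v=[-0.3229 1.4899]

Answer: 3.5802 8.7204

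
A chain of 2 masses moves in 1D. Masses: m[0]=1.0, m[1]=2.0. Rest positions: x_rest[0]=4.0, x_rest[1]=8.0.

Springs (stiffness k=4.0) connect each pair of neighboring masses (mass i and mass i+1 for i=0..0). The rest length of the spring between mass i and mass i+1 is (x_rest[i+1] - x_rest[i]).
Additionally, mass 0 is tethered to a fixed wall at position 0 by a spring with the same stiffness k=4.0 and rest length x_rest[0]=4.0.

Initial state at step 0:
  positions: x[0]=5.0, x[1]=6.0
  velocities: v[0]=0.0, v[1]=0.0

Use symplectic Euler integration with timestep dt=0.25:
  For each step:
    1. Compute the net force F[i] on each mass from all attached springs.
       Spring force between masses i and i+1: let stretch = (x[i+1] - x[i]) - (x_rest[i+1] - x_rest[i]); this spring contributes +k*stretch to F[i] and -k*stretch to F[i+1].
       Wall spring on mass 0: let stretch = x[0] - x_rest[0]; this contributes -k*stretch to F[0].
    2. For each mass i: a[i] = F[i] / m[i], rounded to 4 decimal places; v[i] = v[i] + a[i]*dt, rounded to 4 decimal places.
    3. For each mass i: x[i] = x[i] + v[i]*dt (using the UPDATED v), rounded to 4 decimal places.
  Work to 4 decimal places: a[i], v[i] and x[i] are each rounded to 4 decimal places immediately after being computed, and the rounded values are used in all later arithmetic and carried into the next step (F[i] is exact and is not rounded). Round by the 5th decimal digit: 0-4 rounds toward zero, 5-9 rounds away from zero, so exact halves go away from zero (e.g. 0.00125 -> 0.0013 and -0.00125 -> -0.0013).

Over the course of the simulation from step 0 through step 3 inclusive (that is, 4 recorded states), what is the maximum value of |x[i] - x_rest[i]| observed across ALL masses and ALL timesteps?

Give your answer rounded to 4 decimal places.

Step 0: x=[5.0000 6.0000] v=[0.0000 0.0000]
Step 1: x=[4.0000 6.3750] v=[-4.0000 1.5000]
Step 2: x=[2.5938 6.9531] v=[-5.6250 2.3125]
Step 3: x=[1.6289 7.4863] v=[-3.8595 2.1329]
Max displacement = 2.3711

Answer: 2.3711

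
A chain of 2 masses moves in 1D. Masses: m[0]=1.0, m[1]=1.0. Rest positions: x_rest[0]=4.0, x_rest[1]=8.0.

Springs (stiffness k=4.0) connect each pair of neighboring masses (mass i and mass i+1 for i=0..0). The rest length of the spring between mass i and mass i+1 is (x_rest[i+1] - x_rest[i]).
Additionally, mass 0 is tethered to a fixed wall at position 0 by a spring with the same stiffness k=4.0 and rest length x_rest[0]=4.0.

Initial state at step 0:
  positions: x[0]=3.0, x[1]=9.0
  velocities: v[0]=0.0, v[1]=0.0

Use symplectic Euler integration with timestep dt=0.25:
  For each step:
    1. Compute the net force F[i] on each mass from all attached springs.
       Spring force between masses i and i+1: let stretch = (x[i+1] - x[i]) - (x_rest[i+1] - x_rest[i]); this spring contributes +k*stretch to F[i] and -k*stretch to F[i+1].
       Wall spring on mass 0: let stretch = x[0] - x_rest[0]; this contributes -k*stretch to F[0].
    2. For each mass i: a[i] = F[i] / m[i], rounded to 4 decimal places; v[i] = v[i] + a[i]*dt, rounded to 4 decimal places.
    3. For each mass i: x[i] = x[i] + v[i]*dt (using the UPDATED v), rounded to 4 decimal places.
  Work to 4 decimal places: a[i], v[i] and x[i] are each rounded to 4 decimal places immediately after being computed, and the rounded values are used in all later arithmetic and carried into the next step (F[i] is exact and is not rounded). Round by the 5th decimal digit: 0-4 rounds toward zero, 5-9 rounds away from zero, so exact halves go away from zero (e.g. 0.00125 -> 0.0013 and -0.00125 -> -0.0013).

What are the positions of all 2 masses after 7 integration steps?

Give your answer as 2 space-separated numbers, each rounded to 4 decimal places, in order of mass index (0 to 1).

Answer: 2.6021 8.5988

Derivation:
Step 0: x=[3.0000 9.0000] v=[0.0000 0.0000]
Step 1: x=[3.7500 8.5000] v=[3.0000 -2.0000]
Step 2: x=[4.7500 7.8125] v=[4.0000 -2.7500]
Step 3: x=[5.3281 7.3594] v=[2.3125 -1.8125]
Step 4: x=[5.0820 7.3985] v=[-0.9843 0.1562]
Step 5: x=[4.1446 7.8584] v=[-3.7498 1.8397]
Step 6: x=[3.0995 8.3899] v=[-4.1806 2.1259]
Step 7: x=[2.6021 8.5988] v=[-1.9897 0.8355]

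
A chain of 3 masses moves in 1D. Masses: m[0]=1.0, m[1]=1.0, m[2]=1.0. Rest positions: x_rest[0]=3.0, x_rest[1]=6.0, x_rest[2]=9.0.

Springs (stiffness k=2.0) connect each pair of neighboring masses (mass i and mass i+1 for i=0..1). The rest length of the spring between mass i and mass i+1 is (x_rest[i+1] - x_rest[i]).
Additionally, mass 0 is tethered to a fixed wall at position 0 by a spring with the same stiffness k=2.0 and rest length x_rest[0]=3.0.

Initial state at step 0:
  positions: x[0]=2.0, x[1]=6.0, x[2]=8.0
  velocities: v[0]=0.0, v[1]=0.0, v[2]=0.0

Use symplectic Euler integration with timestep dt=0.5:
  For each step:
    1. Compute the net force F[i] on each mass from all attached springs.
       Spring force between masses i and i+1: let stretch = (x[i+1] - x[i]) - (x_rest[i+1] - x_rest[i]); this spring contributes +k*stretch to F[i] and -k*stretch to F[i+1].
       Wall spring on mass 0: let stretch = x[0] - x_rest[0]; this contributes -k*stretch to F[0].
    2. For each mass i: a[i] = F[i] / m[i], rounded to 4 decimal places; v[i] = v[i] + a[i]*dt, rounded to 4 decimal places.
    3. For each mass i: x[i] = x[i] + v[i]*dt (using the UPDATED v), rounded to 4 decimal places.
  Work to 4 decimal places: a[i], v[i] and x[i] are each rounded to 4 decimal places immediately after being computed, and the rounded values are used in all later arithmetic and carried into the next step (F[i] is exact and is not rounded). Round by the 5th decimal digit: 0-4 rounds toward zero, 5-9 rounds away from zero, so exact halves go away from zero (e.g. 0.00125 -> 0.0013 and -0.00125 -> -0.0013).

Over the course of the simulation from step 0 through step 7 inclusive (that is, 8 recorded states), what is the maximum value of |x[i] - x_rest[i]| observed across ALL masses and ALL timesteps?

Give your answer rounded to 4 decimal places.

Answer: 1.2500

Derivation:
Step 0: x=[2.0000 6.0000 8.0000] v=[0.0000 0.0000 0.0000]
Step 1: x=[3.0000 5.0000 8.5000] v=[2.0000 -2.0000 1.0000]
Step 2: x=[3.5000 4.7500 8.7500] v=[1.0000 -0.5000 0.5000]
Step 3: x=[2.8750 5.8750 8.5000] v=[-1.2500 2.2500 -0.5000]
Step 4: x=[2.3125 6.8125 8.4375] v=[-1.1250 1.8750 -0.1250]
Step 5: x=[2.8438 6.3125 9.0625] v=[1.0625 -1.0000 1.2500]
Step 6: x=[3.6875 5.4532 9.8125] v=[1.6874 -1.7187 1.5000]
Step 7: x=[3.5703 5.8907 9.8829] v=[-0.2344 0.8749 0.1407]
Max displacement = 1.2500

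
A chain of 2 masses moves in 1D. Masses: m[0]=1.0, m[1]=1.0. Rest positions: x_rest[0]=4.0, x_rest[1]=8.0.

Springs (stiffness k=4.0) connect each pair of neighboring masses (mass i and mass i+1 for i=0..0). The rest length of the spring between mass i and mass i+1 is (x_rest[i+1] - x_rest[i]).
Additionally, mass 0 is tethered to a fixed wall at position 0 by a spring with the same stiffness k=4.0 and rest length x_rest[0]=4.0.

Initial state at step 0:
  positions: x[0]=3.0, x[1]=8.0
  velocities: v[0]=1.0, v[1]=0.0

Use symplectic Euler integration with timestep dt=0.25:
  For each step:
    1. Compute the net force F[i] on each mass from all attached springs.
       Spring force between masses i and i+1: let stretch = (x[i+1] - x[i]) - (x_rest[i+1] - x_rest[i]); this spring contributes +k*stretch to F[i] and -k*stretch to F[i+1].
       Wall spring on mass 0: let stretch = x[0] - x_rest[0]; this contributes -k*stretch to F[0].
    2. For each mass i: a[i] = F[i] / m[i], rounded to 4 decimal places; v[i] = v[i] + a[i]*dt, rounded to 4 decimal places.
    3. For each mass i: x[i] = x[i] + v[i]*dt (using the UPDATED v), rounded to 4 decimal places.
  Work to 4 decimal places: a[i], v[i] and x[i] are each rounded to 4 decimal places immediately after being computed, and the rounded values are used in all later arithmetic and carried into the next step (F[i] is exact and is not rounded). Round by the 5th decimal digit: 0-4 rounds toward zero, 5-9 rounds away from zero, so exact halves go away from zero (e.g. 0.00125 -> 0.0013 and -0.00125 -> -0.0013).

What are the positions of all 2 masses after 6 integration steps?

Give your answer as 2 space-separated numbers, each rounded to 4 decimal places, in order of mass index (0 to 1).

Step 0: x=[3.0000 8.0000] v=[1.0000 0.0000]
Step 1: x=[3.7500 7.7500] v=[3.0000 -1.0000]
Step 2: x=[4.5625 7.5000] v=[3.2500 -1.0000]
Step 3: x=[4.9688 7.5156] v=[1.6250 0.0625]
Step 4: x=[4.7696 7.8945] v=[-0.7970 1.5157]
Step 5: x=[4.1592 8.4922] v=[-2.4417 2.3908]
Step 6: x=[3.5922 9.0067] v=[-2.2679 2.0578]

Answer: 3.5922 9.0067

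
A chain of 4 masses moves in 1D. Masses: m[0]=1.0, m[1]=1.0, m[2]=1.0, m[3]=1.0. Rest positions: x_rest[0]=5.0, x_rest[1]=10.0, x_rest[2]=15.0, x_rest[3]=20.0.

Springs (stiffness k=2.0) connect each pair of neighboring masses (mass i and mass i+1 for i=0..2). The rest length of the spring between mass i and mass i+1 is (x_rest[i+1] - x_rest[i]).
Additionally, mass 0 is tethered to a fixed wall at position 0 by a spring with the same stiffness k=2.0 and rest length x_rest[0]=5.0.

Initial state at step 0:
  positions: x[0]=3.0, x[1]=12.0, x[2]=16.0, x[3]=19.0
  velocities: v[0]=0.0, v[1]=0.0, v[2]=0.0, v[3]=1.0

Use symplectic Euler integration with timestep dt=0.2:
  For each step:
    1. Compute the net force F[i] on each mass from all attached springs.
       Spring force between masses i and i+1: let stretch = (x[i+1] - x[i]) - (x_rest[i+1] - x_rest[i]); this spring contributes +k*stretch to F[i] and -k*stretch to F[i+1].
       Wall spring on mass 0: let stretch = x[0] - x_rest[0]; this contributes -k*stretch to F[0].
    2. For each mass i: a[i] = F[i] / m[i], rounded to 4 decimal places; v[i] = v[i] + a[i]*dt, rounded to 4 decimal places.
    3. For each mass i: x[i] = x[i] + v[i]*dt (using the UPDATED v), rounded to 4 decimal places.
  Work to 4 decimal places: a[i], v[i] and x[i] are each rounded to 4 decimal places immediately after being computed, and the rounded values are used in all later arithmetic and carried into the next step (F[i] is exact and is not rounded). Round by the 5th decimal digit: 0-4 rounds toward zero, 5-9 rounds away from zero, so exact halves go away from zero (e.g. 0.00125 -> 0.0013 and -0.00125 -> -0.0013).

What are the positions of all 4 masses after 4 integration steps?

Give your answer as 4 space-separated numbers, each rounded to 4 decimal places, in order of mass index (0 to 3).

Answer: 6.3377 9.2816 15.2890 20.9745

Derivation:
Step 0: x=[3.0000 12.0000 16.0000 19.0000] v=[0.0000 0.0000 0.0000 1.0000]
Step 1: x=[3.4800 11.6000 15.9200 19.3600] v=[2.4000 -2.0000 -0.4000 1.8000]
Step 2: x=[4.3312 10.8960 15.7696 19.8448] v=[4.2560 -3.5200 -0.7520 2.4240]
Step 3: x=[5.3611 10.0567 15.5553 20.4036] v=[5.1494 -4.1965 -1.0714 2.7939]
Step 4: x=[6.3377 9.2816 15.2890 20.9745] v=[4.8832 -3.8753 -1.3315 2.8546]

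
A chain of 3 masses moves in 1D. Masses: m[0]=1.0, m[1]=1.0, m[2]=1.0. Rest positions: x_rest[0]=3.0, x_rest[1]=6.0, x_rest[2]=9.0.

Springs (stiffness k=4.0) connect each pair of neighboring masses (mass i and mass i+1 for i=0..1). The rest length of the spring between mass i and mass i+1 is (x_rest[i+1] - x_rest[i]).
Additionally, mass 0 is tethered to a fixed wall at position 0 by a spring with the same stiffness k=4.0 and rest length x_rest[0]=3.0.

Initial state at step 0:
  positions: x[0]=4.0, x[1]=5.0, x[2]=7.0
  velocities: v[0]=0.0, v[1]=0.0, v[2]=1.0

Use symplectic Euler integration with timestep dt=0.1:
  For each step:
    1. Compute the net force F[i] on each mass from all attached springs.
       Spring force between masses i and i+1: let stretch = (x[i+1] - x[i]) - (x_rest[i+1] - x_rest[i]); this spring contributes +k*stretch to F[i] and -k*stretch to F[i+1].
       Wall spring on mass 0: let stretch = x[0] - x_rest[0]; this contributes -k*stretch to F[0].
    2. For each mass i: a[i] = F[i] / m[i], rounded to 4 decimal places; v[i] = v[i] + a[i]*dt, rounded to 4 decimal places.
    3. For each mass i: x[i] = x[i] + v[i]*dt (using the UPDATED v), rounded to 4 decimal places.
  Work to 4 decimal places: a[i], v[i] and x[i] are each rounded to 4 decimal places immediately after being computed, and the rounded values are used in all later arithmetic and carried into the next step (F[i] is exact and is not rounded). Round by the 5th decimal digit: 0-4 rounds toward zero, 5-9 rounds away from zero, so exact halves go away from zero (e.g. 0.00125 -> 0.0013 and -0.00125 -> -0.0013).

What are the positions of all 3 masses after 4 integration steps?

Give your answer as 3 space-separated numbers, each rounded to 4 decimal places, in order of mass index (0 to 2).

Answer: 2.9610 5.3478 7.7602

Derivation:
Step 0: x=[4.0000 5.0000 7.0000] v=[0.0000 0.0000 1.0000]
Step 1: x=[3.8800 5.0400 7.1400] v=[-1.2000 0.4000 1.4000]
Step 2: x=[3.6512 5.1176 7.3160] v=[-2.2880 0.7760 1.7600]
Step 3: x=[3.3350 5.2245 7.5241] v=[-3.1619 1.0688 2.0806]
Step 4: x=[2.9610 5.3478 7.7602] v=[-3.7401 1.2328 2.3608]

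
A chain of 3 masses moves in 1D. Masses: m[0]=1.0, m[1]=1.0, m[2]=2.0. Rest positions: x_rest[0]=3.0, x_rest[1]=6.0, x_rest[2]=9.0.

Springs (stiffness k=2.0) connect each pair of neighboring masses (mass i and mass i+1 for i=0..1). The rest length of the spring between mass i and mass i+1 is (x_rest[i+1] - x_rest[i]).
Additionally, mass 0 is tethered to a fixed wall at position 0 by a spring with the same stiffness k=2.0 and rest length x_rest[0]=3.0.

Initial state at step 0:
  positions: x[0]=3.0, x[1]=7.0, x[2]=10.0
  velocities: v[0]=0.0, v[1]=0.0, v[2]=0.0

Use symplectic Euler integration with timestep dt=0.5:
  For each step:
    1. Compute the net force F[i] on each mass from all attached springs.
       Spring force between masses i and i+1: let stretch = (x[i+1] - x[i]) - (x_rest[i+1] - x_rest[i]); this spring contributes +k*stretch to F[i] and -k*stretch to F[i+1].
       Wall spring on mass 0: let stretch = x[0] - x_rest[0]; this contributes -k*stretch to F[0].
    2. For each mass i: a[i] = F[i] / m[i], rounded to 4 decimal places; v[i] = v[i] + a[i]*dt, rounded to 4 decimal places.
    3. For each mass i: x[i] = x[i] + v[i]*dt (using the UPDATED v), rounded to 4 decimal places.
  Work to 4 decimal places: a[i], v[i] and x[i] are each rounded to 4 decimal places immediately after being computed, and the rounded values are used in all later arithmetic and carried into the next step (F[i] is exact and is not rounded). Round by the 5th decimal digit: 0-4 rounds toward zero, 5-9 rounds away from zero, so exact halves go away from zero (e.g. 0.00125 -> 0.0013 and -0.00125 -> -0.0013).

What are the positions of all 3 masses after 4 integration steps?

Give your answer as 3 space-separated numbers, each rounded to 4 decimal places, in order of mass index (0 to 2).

Answer: 2.9063 6.7969 9.3047

Derivation:
Step 0: x=[3.0000 7.0000 10.0000] v=[0.0000 0.0000 0.0000]
Step 1: x=[3.5000 6.5000 10.0000] v=[1.0000 -1.0000 0.0000]
Step 2: x=[3.7500 6.2500 9.8750] v=[0.5000 -0.5000 -0.2500]
Step 3: x=[3.3750 6.5625 9.5938] v=[-0.7500 0.6250 -0.5625]
Step 4: x=[2.9063 6.7969 9.3047] v=[-0.9375 0.4688 -0.5782]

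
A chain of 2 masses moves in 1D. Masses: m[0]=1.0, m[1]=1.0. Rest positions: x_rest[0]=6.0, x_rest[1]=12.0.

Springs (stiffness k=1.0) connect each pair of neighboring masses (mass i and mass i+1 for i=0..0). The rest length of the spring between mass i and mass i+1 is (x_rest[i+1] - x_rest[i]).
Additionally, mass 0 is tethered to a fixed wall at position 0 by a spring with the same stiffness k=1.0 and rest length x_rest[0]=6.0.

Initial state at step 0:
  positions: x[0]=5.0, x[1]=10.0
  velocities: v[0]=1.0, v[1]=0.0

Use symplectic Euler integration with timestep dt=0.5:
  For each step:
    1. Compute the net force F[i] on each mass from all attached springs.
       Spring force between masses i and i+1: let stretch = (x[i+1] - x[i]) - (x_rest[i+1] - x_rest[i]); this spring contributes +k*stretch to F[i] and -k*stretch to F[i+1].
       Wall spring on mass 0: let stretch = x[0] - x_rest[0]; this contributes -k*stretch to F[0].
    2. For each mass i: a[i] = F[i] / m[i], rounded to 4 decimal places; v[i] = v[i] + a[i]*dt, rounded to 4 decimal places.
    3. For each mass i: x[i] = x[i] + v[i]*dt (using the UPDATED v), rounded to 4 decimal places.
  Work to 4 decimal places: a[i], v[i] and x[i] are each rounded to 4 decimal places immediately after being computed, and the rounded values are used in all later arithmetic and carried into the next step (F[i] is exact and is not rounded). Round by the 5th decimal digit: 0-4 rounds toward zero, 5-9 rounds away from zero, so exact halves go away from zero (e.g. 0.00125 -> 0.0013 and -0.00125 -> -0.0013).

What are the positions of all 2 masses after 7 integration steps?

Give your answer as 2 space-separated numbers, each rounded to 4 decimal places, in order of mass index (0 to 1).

Step 0: x=[5.0000 10.0000] v=[1.0000 0.0000]
Step 1: x=[5.5000 10.2500] v=[1.0000 0.5000]
Step 2: x=[5.8125 10.8125] v=[0.6250 1.1250]
Step 3: x=[5.9219 11.6250] v=[0.2188 1.6250]
Step 4: x=[5.9766 12.5118] v=[0.1094 1.7735]
Step 5: x=[6.1710 13.2648] v=[0.3887 1.5059]
Step 6: x=[6.5961 13.7443] v=[0.8501 0.9590]
Step 7: x=[7.1592 13.9368] v=[1.1262 0.3849]

Answer: 7.1592 13.9368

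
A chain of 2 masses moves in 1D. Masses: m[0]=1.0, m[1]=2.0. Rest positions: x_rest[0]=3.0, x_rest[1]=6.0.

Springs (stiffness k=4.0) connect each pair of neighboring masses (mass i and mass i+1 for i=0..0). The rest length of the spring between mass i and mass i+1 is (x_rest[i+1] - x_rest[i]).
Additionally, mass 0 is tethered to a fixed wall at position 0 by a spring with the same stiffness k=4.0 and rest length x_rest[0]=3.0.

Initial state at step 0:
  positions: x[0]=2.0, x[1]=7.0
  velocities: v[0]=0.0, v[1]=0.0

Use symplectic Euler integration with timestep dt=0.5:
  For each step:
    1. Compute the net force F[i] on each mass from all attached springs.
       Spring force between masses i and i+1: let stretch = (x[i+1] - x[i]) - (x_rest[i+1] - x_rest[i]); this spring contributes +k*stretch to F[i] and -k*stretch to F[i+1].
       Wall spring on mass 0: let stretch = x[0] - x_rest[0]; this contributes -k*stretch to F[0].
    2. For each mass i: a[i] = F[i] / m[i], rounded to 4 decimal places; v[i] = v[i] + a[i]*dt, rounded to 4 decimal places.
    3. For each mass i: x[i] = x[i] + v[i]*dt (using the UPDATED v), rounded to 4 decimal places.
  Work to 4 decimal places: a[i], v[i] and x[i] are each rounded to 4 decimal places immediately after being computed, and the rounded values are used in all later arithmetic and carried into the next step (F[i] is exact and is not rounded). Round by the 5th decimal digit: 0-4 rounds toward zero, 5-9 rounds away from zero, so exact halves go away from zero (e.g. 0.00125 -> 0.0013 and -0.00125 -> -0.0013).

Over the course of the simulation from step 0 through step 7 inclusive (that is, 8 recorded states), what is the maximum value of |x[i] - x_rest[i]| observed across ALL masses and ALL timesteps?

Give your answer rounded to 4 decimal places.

Step 0: x=[2.0000 7.0000] v=[0.0000 0.0000]
Step 1: x=[5.0000 6.0000] v=[6.0000 -2.0000]
Step 2: x=[4.0000 6.0000] v=[-2.0000 0.0000]
Step 3: x=[1.0000 6.5000] v=[-6.0000 1.0000]
Step 4: x=[2.5000 5.7500] v=[3.0000 -1.5000]
Step 5: x=[4.7500 4.8750] v=[4.5000 -1.7500]
Step 6: x=[2.3750 5.4375] v=[-4.7500 1.1250]
Step 7: x=[0.6875 5.9688] v=[-3.3750 1.0625]
Max displacement = 2.3125

Answer: 2.3125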